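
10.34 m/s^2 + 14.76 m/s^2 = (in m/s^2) 25.1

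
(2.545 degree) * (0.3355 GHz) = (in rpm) 1.423e+08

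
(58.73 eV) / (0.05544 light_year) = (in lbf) 4.033e-33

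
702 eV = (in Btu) 1.066e-19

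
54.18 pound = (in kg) 24.58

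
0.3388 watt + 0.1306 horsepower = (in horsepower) 0.1311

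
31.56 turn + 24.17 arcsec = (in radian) 198.3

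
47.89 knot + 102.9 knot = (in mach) 0.2278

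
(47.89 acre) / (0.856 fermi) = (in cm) 2.264e+22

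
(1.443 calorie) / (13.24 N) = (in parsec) 1.478e-17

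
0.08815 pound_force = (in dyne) 3.921e+04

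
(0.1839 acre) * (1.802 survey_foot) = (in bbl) 2571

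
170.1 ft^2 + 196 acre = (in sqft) 8.538e+06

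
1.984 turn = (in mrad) 1.247e+04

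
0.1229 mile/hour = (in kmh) 0.1978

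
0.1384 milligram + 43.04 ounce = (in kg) 1.22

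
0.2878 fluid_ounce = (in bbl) 5.353e-05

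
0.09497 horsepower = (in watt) 70.82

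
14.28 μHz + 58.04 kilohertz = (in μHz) 5.804e+10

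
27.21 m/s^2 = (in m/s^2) 27.21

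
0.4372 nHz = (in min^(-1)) 2.623e-08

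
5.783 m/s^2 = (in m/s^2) 5.783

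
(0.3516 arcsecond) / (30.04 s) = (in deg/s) 3.251e-06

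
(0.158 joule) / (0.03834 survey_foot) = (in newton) 13.52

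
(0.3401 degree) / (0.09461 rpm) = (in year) 1.9e-08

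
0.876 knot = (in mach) 0.001324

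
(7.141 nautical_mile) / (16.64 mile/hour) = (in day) 0.02058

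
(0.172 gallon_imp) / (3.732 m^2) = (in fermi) 2.095e+11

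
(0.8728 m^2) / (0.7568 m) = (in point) 3269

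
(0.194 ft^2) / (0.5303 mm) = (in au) 2.272e-10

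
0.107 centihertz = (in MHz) 1.07e-09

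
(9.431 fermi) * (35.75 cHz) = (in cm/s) 3.372e-13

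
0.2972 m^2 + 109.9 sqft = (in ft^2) 113.1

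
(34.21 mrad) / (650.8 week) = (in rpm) 8.3e-10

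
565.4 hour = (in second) 2.035e+06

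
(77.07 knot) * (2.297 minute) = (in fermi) 5.464e+18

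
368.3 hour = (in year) 0.04204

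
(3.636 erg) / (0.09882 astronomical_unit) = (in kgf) 2.508e-18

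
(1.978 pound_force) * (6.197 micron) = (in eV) 3.403e+14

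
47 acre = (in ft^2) 2.047e+06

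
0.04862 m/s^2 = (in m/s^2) 0.04862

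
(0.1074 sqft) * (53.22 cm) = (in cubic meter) 0.00531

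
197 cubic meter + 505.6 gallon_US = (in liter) 1.989e+05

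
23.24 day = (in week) 3.32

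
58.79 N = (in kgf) 5.995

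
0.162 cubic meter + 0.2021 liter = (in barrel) 1.02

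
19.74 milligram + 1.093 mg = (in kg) 2.083e-05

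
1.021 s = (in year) 3.238e-08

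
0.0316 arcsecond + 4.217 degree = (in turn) 0.01171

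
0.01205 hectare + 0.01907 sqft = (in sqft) 1297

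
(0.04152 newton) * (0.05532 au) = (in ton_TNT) 0.08212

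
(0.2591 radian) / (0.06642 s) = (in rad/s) 3.901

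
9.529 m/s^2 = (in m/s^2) 9.529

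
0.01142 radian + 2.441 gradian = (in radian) 0.04976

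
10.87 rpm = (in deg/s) 65.22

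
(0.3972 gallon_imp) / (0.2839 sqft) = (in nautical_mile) 3.697e-05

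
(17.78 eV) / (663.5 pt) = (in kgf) 1.241e-18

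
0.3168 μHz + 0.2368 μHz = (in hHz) 5.536e-09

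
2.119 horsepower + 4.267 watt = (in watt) 1584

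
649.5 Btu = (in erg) 6.853e+12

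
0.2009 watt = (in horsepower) 0.0002694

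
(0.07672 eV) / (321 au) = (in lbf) 5.754e-35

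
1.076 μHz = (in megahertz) 1.076e-12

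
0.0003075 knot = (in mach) 4.646e-07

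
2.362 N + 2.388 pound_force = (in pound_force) 2.919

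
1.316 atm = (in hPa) 1333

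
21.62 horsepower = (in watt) 1.612e+04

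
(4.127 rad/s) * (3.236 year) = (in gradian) 2.681e+10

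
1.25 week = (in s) 7.56e+05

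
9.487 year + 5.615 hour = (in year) 9.488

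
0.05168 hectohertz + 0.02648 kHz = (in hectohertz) 0.3165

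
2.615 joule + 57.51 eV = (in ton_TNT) 6.25e-10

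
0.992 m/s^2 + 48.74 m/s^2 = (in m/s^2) 49.73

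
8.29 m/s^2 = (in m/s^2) 8.29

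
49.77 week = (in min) 5.017e+05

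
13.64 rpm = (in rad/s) 1.428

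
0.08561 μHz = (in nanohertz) 85.61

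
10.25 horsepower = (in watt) 7643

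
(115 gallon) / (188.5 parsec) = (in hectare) 7.484e-24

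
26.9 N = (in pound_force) 6.047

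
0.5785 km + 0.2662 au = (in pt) 1.129e+14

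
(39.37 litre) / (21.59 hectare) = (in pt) 0.0005169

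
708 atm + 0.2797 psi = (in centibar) 7.174e+04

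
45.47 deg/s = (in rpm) 7.578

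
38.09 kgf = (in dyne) 3.735e+07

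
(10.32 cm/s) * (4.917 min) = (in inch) 1199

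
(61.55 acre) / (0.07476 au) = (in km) 2.227e-08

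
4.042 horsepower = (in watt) 3014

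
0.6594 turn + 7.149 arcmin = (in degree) 237.5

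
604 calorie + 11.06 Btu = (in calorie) 3393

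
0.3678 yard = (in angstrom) 3.363e+09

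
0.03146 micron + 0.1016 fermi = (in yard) 3.441e-08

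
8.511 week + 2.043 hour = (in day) 59.66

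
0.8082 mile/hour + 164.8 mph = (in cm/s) 7403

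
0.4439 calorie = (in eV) 1.159e+19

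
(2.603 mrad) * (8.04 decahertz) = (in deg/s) 11.99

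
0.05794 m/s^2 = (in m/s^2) 0.05794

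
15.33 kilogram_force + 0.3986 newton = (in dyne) 1.507e+07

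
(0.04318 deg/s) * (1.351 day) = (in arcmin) 3.024e+05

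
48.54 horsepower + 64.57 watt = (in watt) 3.626e+04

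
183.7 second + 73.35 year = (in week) 3825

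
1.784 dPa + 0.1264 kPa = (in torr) 0.9494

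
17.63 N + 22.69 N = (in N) 40.32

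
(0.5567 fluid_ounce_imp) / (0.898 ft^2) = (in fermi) 1.896e+11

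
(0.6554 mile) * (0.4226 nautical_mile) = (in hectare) 82.55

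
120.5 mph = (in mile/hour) 120.5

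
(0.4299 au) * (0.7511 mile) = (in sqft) 8.368e+14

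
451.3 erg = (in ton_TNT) 1.079e-14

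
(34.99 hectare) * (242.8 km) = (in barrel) 5.344e+11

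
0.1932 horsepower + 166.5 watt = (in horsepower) 0.4165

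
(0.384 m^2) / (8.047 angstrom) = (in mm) 4.772e+11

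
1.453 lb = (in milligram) 6.591e+05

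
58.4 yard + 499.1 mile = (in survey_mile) 499.1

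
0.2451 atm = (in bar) 0.2483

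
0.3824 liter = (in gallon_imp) 0.08412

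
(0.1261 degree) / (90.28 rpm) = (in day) 2.694e-09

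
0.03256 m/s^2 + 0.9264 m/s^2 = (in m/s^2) 0.959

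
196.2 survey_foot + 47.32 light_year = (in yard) 4.896e+17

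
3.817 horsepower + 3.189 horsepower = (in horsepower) 7.006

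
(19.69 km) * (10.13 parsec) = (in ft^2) 6.625e+22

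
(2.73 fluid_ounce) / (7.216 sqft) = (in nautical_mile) 6.503e-08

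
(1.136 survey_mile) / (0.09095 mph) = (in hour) 12.49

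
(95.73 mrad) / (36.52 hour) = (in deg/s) 4.172e-05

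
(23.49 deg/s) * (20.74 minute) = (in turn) 81.2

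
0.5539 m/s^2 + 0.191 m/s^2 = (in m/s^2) 0.7449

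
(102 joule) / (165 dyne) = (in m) 6.182e+04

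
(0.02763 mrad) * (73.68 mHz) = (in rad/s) 2.036e-06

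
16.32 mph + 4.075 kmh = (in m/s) 8.428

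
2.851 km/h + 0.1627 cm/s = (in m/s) 0.7936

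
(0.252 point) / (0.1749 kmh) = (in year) 5.802e-11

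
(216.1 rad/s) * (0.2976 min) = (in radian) 3859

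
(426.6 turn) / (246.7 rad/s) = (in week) 1.796e-05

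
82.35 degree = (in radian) 1.437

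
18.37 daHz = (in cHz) 1.837e+04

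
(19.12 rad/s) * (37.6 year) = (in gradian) 1.443e+12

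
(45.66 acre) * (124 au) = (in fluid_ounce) 1.159e+23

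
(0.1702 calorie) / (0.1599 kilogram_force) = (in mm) 454.1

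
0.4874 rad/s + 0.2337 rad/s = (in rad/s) 0.7211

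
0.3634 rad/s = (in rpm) 3.47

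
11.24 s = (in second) 11.24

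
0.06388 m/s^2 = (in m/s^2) 0.06388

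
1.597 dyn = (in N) 1.597e-05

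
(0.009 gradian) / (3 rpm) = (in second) 0.00045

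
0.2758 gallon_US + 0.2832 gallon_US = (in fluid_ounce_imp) 74.47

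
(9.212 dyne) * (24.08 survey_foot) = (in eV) 4.22e+15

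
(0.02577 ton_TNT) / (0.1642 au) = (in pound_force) 0.0009868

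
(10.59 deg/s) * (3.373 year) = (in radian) 1.966e+07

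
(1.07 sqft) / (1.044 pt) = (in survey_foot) 885.5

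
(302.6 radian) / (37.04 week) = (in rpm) 0.000129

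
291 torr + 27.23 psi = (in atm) 2.236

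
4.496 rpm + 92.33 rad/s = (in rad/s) 92.8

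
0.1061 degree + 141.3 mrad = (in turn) 0.02278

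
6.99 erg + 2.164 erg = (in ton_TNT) 2.188e-16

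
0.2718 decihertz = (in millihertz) 27.18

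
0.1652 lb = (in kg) 0.07493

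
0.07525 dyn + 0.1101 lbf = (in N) 0.4897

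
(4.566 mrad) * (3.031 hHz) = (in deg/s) 79.29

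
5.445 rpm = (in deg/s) 32.67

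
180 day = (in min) 2.592e+05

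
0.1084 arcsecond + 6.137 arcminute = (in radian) 0.001786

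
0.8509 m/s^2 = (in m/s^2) 0.8509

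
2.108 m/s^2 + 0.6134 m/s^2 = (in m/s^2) 2.721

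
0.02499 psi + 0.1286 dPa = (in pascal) 172.3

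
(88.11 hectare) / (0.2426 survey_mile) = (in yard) 2468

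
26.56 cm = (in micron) 2.656e+05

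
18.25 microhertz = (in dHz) 0.0001825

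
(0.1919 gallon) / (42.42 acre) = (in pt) 1.199e-05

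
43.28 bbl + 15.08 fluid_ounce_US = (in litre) 6881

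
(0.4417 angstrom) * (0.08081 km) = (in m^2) 3.569e-09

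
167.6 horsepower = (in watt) 1.25e+05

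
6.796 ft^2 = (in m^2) 0.6314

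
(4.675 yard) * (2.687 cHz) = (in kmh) 0.4135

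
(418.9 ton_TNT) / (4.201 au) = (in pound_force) 0.627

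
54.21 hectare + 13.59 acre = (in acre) 147.5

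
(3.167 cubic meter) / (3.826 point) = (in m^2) 2346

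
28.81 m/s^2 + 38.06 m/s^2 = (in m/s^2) 66.87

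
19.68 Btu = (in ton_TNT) 4.963e-06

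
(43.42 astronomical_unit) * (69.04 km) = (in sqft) 4.827e+18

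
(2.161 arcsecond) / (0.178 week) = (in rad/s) 9.732e-11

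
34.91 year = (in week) 1820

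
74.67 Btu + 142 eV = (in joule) 7.878e+04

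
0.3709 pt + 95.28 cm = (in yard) 1.042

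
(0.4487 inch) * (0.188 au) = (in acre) 7.921e+04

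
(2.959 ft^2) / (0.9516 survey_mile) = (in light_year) 1.897e-20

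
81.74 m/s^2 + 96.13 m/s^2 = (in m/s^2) 177.9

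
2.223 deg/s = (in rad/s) 0.0388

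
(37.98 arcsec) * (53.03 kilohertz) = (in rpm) 93.24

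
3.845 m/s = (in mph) 8.601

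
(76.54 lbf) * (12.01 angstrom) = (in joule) 4.089e-07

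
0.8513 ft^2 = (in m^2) 0.07909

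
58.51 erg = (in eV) 3.652e+13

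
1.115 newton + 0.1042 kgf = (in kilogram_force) 0.2179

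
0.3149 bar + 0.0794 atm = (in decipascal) 3.954e+05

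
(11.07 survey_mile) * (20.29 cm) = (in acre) 0.8932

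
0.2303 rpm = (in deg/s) 1.382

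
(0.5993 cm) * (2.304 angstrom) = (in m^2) 1.381e-12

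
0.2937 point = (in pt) 0.2937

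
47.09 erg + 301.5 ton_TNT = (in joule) 1.261e+12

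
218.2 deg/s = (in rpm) 36.37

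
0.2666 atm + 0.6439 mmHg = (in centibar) 27.1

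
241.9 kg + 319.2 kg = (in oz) 1.979e+04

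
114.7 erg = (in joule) 1.147e-05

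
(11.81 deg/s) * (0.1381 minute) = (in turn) 0.2718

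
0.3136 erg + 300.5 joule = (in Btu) 0.2848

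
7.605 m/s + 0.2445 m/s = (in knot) 15.26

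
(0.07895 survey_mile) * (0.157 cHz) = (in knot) 0.3878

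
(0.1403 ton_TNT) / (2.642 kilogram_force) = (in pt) 6.422e+10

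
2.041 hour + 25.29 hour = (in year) 0.00312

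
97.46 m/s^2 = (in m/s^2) 97.46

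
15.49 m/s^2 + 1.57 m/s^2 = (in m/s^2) 17.06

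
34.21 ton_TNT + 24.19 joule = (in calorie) 3.421e+10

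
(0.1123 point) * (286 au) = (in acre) 4.188e+05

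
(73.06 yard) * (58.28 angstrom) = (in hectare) 3.893e-11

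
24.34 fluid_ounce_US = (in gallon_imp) 0.1583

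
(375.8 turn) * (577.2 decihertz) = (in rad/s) 1.363e+05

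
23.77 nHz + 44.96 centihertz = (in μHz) 4.496e+05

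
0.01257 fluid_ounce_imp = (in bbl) 2.246e-06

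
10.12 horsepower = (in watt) 7546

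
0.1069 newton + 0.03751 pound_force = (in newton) 0.2738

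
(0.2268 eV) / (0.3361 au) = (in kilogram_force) 7.37e-32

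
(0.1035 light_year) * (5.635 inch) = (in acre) 3.463e+10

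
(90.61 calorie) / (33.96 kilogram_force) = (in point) 3227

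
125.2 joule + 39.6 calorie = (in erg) 2.909e+09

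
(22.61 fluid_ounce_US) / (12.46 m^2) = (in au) 3.587e-16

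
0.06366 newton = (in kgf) 0.006492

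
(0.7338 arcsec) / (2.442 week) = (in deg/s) 1.38e-10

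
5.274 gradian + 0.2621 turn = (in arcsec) 3.568e+05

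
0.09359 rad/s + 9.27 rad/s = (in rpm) 89.42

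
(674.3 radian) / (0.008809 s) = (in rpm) 7.31e+05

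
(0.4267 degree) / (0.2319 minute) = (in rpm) 0.005111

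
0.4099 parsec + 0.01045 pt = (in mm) 1.265e+19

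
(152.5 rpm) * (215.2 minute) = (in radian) 2.062e+05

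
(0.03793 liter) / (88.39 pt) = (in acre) 3.006e-07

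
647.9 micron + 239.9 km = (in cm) 2.399e+07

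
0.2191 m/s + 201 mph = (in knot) 175.1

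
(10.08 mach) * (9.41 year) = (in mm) 1.019e+15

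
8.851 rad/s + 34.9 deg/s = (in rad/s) 9.46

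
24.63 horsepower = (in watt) 1.837e+04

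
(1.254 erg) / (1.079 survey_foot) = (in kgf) 3.888e-08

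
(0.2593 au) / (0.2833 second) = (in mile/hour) 3.063e+11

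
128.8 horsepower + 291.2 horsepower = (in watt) 3.132e+05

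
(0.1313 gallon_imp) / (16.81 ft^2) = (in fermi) 3.822e+11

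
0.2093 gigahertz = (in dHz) 2.093e+09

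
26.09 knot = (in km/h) 48.32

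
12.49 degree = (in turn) 0.03469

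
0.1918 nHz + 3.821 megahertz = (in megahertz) 3.821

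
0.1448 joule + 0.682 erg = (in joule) 0.1448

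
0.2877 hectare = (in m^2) 2877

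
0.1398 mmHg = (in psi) 0.002703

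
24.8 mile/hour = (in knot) 21.55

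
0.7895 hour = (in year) 9.013e-05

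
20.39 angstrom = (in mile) 1.267e-12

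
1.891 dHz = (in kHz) 0.0001891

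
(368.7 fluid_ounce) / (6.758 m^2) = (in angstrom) 1.613e+07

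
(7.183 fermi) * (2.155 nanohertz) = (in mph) 3.463e-23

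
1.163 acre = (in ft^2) 5.066e+04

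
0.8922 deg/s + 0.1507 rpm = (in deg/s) 1.796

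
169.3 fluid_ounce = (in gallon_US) 1.323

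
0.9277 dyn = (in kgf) 9.46e-07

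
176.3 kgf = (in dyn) 1.729e+08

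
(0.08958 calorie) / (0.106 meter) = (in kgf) 0.3606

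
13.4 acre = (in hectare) 5.423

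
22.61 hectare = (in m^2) 2.261e+05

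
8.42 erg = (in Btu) 7.981e-10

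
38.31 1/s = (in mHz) 3.831e+04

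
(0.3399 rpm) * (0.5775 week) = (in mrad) 1.243e+07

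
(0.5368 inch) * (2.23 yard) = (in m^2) 0.0278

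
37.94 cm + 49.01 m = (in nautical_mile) 0.02667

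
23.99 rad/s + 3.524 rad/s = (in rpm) 262.7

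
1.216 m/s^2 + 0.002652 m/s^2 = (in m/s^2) 1.219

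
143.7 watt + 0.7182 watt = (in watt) 144.4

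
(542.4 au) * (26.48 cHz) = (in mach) 6.31e+10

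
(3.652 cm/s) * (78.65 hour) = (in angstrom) 1.034e+14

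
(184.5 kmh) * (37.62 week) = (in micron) 1.166e+15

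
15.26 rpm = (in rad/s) 1.598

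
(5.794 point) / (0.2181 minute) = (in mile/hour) 0.0003494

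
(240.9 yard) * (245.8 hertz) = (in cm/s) 5.414e+06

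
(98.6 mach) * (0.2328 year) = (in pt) 6.987e+14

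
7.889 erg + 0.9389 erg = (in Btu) 8.367e-10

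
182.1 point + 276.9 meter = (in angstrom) 2.77e+12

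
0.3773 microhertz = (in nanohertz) 377.3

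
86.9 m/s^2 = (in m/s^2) 86.9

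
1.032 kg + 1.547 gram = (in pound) 2.279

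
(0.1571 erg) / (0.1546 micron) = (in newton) 0.1016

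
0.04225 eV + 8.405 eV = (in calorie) 3.235e-19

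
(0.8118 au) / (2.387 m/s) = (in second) 5.088e+10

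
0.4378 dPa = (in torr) 0.0003284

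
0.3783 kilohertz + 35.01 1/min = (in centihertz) 3.789e+04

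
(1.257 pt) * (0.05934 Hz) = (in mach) 7.728e-08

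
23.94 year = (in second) 7.55e+08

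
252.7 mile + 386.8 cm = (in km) 406.7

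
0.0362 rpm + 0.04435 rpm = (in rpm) 0.08055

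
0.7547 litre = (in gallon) 0.1994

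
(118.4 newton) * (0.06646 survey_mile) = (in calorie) 3027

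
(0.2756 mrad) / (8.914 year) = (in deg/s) 5.617e-11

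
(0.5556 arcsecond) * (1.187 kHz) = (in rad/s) 0.003197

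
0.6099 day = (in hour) 14.64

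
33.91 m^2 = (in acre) 0.008379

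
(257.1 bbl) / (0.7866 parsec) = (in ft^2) 1.813e-14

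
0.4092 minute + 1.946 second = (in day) 0.0003067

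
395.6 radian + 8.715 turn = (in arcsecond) 9.289e+07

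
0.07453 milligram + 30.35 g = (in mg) 3.035e+04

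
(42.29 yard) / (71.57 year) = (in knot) 3.33e-08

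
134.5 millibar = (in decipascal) 1.345e+05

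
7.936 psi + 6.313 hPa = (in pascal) 5.535e+04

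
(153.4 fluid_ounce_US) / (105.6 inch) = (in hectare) 1.691e-07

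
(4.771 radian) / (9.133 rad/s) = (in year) 1.656e-08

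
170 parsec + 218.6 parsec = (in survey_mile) 7.451e+15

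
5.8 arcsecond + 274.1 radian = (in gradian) 1.745e+04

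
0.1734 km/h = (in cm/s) 4.817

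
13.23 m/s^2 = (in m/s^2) 13.23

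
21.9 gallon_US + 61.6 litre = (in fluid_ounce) 4886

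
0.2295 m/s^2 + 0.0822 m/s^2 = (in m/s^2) 0.3117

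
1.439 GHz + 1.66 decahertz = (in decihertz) 1.439e+10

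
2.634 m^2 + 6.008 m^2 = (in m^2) 8.642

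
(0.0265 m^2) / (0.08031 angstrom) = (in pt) 9.354e+12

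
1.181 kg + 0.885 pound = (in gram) 1582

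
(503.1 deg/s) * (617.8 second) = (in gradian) 3.454e+05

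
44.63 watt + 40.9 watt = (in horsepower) 0.1147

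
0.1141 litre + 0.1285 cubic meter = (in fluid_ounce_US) 4349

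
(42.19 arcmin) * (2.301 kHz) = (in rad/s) 28.24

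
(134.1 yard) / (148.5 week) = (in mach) 4.01e-09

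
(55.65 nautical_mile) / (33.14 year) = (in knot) 0.0001917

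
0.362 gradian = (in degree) 0.3258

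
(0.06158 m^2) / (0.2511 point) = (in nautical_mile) 0.3754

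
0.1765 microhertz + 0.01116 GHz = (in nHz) 1.116e+16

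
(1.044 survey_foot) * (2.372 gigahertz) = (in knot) 1.467e+09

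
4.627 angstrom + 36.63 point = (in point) 36.63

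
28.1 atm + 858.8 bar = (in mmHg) 6.655e+05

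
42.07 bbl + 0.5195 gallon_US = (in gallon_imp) 1472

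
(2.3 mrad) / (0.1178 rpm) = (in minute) 0.003107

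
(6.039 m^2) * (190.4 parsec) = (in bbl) 2.232e+20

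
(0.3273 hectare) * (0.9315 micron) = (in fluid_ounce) 103.1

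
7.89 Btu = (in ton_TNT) 1.99e-06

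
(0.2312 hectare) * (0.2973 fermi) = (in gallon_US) 1.816e-10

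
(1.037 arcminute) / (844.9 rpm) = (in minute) 5.682e-08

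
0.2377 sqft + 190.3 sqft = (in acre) 0.004374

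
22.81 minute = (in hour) 0.3802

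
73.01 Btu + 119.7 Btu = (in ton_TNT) 4.859e-05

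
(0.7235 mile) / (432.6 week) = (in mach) 1.307e-08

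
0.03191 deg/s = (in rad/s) 0.0005569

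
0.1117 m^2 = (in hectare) 1.117e-05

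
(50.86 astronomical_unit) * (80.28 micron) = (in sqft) 6.575e+09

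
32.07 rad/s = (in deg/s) 1837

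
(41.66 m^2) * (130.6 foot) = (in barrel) 1.043e+04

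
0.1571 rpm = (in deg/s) 0.9426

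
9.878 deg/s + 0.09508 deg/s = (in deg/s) 9.973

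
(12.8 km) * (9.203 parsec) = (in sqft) 3.913e+22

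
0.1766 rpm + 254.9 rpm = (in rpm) 255.1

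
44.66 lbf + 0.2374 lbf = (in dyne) 1.997e+07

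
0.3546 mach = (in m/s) 120.7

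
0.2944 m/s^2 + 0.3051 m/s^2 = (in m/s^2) 0.5995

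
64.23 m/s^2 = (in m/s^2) 64.23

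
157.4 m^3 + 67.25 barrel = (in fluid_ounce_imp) 5.916e+06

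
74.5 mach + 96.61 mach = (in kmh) 2.097e+05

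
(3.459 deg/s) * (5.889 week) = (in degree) 1.232e+07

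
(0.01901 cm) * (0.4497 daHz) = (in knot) 0.001662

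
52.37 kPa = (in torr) 392.8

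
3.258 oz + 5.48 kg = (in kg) 5.572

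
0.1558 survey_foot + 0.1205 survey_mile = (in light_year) 2.05e-14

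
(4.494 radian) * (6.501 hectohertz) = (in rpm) 2.79e+04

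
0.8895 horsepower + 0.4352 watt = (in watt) 663.7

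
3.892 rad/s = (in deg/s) 223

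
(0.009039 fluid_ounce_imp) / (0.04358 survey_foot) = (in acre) 4.778e-09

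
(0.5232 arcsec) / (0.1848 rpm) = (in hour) 3.641e-08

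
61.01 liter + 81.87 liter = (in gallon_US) 37.74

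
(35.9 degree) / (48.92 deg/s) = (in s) 0.7339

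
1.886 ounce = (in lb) 0.1179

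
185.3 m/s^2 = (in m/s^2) 185.3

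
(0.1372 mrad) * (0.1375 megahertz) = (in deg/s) 1081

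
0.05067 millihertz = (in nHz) 5.067e+04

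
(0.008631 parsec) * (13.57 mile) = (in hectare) 5.816e+14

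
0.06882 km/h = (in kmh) 0.06882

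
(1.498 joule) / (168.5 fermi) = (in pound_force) 1.999e+12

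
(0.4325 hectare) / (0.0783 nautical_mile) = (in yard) 32.62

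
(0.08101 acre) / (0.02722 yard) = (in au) 8.805e-08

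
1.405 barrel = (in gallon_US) 59.01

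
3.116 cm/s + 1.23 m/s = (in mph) 2.821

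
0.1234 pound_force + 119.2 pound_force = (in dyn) 5.308e+07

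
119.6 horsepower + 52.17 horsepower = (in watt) 1.281e+05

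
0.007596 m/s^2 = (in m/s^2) 0.007596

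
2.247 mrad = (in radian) 0.002247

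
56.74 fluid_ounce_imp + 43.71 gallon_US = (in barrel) 1.051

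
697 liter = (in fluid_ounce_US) 2.357e+04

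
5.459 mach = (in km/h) 6692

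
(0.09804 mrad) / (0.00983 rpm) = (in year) 3.02e-09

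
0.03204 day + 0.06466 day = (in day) 0.0967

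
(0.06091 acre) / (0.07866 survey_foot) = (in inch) 4.048e+05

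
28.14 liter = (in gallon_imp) 6.19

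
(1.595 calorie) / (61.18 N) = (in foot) 0.3579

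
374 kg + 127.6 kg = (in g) 5.016e+05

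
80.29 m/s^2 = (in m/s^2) 80.29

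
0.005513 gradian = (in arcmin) 0.2977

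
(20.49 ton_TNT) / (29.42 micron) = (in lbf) 6.551e+14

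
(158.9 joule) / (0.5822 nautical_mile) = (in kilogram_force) 0.01503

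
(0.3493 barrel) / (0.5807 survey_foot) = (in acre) 7.753e-05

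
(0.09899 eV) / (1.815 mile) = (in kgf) 5.537e-25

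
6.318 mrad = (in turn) 0.001006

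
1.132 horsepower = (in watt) 844.1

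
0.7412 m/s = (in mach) 0.002177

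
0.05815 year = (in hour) 509.4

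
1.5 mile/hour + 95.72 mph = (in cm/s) 4346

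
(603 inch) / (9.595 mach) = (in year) 1.487e-10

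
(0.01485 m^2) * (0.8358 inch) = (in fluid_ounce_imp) 11.1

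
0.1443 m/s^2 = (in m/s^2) 0.1443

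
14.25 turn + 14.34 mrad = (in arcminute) 3.078e+05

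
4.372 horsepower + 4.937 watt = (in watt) 3265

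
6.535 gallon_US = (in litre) 24.74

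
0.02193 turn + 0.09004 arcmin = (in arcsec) 2.843e+04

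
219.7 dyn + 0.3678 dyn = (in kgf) 0.0002244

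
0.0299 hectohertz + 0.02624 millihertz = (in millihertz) 2990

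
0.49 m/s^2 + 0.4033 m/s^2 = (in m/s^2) 0.8933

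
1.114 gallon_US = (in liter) 4.217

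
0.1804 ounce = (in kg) 0.005114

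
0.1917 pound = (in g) 86.95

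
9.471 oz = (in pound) 0.5919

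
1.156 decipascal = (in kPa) 0.0001156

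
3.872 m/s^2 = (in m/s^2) 3.872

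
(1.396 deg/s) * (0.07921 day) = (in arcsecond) 3.439e+07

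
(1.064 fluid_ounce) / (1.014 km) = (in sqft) 3.34e-07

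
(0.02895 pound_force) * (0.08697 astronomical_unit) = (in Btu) 1.588e+06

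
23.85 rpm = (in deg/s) 143.1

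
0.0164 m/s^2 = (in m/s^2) 0.0164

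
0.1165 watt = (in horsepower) 0.0001562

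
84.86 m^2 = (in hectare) 0.008486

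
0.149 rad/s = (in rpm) 1.423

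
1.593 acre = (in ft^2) 6.939e+04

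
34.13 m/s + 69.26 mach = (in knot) 4.591e+04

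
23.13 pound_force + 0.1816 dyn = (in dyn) 1.029e+07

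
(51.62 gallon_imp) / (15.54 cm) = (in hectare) 0.000151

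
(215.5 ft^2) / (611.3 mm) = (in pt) 9.284e+04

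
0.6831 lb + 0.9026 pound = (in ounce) 25.37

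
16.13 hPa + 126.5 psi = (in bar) 8.738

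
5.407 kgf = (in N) 53.02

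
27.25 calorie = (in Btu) 0.1081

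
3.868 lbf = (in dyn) 1.721e+06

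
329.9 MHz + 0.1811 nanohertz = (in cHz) 3.299e+10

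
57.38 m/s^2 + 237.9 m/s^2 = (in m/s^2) 295.3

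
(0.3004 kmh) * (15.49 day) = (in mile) 69.39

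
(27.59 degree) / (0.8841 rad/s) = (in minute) 0.009078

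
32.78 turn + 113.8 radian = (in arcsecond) 6.596e+07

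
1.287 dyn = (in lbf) 2.893e-06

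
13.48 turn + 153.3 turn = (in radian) 1048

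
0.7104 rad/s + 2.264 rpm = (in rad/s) 0.9475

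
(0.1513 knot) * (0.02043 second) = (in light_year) 1.681e-19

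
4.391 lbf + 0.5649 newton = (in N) 20.1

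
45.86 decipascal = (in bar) 4.586e-05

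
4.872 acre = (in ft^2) 2.122e+05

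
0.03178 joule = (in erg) 3.178e+05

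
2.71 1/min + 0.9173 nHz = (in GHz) 4.517e-11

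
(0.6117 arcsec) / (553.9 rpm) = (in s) 5.113e-08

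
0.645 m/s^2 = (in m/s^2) 0.645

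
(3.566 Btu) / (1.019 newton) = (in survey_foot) 1.211e+04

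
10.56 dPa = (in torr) 0.007921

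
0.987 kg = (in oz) 34.82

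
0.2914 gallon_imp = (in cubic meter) 0.001325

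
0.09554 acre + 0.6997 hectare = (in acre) 1.825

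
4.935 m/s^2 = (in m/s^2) 4.935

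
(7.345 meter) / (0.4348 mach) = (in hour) 1.378e-05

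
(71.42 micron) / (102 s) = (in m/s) 7.002e-07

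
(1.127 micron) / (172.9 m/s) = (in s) 6.518e-09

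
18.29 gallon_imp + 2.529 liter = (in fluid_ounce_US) 2897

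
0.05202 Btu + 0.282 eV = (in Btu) 0.05202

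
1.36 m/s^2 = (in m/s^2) 1.36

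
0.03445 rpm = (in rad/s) 0.003608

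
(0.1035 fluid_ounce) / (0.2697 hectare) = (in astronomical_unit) 7.586e-21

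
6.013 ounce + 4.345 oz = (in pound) 0.6474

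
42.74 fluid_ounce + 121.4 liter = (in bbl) 0.7715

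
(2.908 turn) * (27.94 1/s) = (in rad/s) 510.5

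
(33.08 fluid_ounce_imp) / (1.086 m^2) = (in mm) 0.8655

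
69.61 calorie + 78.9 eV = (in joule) 291.2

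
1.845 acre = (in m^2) 7466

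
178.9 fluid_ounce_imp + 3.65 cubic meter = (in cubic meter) 3.655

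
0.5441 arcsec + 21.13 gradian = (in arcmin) 1141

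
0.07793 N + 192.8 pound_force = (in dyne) 8.577e+07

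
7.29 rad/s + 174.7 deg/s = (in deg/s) 592.4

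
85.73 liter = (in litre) 85.73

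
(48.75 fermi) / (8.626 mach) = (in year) 5.263e-25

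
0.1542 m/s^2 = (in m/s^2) 0.1542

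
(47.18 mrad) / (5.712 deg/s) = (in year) 1.501e-08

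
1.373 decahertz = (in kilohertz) 0.01373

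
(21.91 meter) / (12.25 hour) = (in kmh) 0.001789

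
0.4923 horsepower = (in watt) 367.1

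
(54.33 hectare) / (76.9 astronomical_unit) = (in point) 0.0001339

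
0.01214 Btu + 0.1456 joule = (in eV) 8.085e+19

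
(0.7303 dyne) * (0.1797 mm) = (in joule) 1.312e-09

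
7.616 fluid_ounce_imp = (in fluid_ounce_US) 7.317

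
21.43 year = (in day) 7822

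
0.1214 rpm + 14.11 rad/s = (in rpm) 134.9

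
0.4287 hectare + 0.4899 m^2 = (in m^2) 4287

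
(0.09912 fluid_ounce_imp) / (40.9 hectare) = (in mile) 4.279e-15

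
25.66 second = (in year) 8.137e-07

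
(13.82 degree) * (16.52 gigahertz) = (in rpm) 3.805e+10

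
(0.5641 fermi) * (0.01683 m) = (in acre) 2.346e-21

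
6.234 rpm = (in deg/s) 37.4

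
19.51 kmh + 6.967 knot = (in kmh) 32.41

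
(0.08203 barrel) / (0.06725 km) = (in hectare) 1.939e-08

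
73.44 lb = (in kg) 33.31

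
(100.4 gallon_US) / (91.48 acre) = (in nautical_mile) 5.543e-10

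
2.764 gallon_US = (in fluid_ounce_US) 353.8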